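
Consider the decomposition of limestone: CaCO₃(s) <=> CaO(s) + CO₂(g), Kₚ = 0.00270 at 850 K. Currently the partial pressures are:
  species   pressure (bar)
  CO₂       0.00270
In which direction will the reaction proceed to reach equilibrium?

(CaCO₃, CaO are pure solids — omitted from Qₚ.)
Qₚ = P(CO₂) = 0.00270
Qₚ = 0.00270 = Kₚ, so the system is already at equilibrium.

no net change (already at equilibrium)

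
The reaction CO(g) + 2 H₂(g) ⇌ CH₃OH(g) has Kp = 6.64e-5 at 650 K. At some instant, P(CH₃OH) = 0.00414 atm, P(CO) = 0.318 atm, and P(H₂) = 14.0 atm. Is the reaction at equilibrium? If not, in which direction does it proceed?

at equilibrium

Qp = P(CH₃OH) / (P(CO)·P(H₂)²) = (0.00414) / ((0.318)·(14.0)²) = 6.64e-5
Qp = 6.64e-5 = Kp, so the system is already at equilibrium.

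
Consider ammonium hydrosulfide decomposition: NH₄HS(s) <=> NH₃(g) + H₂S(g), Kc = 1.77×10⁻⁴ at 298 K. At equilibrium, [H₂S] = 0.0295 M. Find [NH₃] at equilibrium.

(NH₄HS is a pure solid — omitted from Kc.)
At equilibrium, Kc = [NH₃]·[H₂S] = 1.77×10⁻⁴.
([NH₃])·(0.0295) = 1.77×10⁻⁴
[NH₃] = 0.00600 M

[NH₃] = 0.00600 M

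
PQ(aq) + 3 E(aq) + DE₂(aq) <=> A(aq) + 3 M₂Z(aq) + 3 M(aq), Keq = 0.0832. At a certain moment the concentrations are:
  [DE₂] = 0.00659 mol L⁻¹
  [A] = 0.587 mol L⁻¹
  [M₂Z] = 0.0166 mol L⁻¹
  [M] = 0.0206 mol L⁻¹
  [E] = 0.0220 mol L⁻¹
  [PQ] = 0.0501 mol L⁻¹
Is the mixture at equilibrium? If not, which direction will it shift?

Q = [A]·[M₂Z]³·[M]³ / ([PQ]·[E]³·[DE₂]) = (0.587)·(0.0166)³·(0.0206)³ / ((0.0501)·(0.0220)³·(0.00659)) = 0.00668
Q = 0.00668 < Keq = 0.0832: net forward reaction.

no; Q < K, reaction proceeds forward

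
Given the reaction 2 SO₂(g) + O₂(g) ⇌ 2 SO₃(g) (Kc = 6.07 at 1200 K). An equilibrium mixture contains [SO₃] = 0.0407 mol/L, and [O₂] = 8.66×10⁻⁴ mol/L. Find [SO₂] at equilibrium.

[SO₂] = 0.561 mol/L

At equilibrium, Kc = [SO₃]² / ([SO₂]²·[O₂]) = 6.07.
(0.0407)² / (([SO₂])²·(8.66×10⁻⁴)) = 6.07
[SO₂]² = 0.315 ⇒ [SO₂] = 0.561 mol/L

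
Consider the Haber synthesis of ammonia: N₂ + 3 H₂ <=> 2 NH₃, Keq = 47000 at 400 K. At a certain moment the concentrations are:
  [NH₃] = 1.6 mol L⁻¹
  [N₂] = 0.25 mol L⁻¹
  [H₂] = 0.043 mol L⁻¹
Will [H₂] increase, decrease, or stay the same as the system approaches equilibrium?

Q = [NH₃]² / ([N₂]·[H₂]³) = (1.6)² / ((0.25)·(0.043)³) = 1.3×10⁵
Q = 1.3×10⁵ > Keq = 47000: net reverse reaction.
H₂ is a reactant, so it increases.

increase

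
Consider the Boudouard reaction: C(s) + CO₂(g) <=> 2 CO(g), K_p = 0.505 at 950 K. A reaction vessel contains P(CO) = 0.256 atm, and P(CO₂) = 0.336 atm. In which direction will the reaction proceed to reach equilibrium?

(C is a pure solid — omitted from Q_p.)
Q_p = P(CO)² / P(CO₂) = (0.256)² / (0.336) = 0.195
Q_p = 0.195 < K_p = 0.505, so the forward reaction proceeds.

to the right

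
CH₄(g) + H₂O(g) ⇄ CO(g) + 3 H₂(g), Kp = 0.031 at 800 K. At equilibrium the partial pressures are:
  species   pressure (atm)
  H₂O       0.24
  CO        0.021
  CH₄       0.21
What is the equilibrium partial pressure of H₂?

P(H₂) = 0.42 atm

At equilibrium, Kp = P(CO)·P(H₂)³ / (P(CH₄)·P(H₂O)) = 0.031.
(0.021)·(P(H₂))³ / ((0.21)·(0.24)) = 0.031
P(H₂)³ = 0.0744 ⇒ P(H₂) = 0.42 atm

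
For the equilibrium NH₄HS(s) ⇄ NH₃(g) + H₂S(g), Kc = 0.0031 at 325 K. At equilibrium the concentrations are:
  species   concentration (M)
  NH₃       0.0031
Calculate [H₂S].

(NH₄HS is a pure solid — omitted from Kc.)
At equilibrium, Kc = [NH₃]·[H₂S] = 0.0031.
(0.0031)·([H₂S]) = 0.0031
[H₂S] = 1.00 = 1.0 M

[H₂S] = 1.0 M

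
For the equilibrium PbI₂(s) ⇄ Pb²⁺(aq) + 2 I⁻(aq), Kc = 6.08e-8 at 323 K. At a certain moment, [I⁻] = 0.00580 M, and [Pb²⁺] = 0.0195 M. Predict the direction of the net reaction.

(PbI₂ is a pure solid — omitted from Qc.)
Qc = [Pb²⁺]·[I⁻]² = (0.0195)·(0.00580)² = 6.56e-7
Qc = 6.56e-7 > Kc = 6.08e-8, so the reverse reaction proceeds.

toward reactants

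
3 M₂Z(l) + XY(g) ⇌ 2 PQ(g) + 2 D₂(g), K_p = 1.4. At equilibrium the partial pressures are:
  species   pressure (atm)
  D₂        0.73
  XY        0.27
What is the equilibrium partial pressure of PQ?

(M₂Z is a pure liquid — omitted from K_p.)
At equilibrium, K_p = P(PQ)²·P(D₂)² / P(XY) = 1.4.
(P(PQ))²·(0.73)² / (0.27) = 1.4
P(PQ)² = 0.709 ⇒ P(PQ) = 0.84 atm

P(PQ) = 0.84 atm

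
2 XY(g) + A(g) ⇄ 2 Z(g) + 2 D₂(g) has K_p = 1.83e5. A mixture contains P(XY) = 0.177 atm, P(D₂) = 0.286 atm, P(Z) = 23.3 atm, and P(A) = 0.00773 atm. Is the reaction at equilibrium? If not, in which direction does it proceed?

at equilibrium

Q_p = P(Z)²·P(D₂)² / (P(XY)²·P(A)) = (23.3)²·(0.286)² / ((0.177)²·(0.00773)) = 1.83e5
Q_p = 1.83e5 = K_p, so the system is already at equilibrium.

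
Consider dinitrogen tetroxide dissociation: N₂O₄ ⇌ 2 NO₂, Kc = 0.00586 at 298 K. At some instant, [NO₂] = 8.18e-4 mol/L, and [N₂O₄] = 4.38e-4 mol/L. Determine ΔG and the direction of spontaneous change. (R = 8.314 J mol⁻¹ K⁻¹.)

Qc = [NO₂]² / [N₂O₄] = (8.18e-4)² / (4.38e-4) = 0.00153
ΔG = RT ln(Qc/Kc) = (8.314 J mol⁻¹ K⁻¹)(298 K) × ln(0.00153/0.00586)
   = (2.478 kJ/mol)(-1.343) = -3.33 kJ/mol
ΔG < 0, so the forward reaction is spontaneous (proceeds forward).

ΔG = -3.33 kJ/mol; the forward reaction is spontaneous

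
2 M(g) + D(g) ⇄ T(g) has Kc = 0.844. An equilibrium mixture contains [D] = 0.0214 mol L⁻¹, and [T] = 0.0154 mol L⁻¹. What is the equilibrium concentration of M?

At equilibrium, Kc = [T] / ([M]²·[D]) = 0.844.
(0.0154) / (([M])²·(0.0214)) = 0.844
[M]² = 0.853 ⇒ [M] = 0.923 mol L⁻¹

[M] = 0.923 mol L⁻¹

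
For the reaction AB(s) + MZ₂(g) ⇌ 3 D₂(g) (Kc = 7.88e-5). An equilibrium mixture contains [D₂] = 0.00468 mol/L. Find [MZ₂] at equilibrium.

(AB is a pure solid — omitted from Kc.)
At equilibrium, Kc = [D₂]³ / [MZ₂] = 7.88e-5.
(0.00468)³ / ([MZ₂]) = 7.88e-5
[MZ₂] = 0.00130 mol/L

[MZ₂] = 0.00130 mol/L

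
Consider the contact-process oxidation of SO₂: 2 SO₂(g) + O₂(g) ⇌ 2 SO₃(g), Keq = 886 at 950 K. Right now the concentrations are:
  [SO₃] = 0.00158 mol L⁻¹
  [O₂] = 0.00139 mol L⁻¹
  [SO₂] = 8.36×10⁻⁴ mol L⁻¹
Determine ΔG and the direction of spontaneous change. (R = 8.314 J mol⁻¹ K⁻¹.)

ΔG = 8.41 kJ/mol; the forward reaction is non-spontaneous

Q = [SO₃]² / ([SO₂]²·[O₂]) = (0.00158)² / ((8.36×10⁻⁴)²·(0.00139)) = 2570
ΔG = RT ln(Q/Keq) = (8.314 J mol⁻¹ K⁻¹)(950 K) × ln(2570/886)
   = (7.898 kJ/mol)(1.065) = 8.41 kJ/mol
ΔG > 0, so the forward reaction is non-spontaneous (proceeds in reverse).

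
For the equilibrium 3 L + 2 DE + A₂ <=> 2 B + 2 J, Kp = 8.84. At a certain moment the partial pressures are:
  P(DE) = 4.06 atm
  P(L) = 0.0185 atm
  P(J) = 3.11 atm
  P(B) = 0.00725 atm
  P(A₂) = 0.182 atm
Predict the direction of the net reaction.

to the left

Qp = P(B)²·P(J)² / (P(L)³·P(DE)²·P(A₂)) = (0.00725)²·(3.11)² / ((0.0185)³·(4.06)²·(0.182)) = 26.8
Qp = 26.8 > Kp = 8.84, so the reverse reaction proceeds.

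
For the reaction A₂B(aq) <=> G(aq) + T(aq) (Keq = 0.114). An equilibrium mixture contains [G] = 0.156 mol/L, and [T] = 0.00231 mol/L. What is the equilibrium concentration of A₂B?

At equilibrium, Keq = [G]·[T] / [A₂B] = 0.114.
(0.156)·(0.00231) / ([A₂B]) = 0.114
[A₂B] = 0.00316 mol/L

[A₂B] = 0.00316 mol/L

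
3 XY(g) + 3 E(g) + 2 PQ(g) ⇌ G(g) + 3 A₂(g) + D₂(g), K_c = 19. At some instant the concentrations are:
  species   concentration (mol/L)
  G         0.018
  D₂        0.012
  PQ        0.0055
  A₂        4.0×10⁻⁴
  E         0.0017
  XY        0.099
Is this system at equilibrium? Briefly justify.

no; Q > K, reaction proceeds in reverse

Q_c = [G]·[A₂]³·[D₂] / ([XY]³·[E]³·[PQ]²) = (0.018)·(4.0×10⁻⁴)³·(0.012) / ((0.099)³·(0.0017)³·(0.0055)²) = 96
Q_c = 96 > K_c = 19: net reverse reaction.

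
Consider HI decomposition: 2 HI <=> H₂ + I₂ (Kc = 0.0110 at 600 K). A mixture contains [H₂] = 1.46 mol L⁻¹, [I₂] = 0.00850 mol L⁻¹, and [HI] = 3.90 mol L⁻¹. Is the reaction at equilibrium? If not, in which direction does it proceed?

Qc = [H₂]·[I₂] / [HI]² = (1.46)·(0.00850) / (3.90)² = 8.16×10⁻⁴
Qc = 8.16×10⁻⁴ < Kc = 0.0110, so the forward reaction proceeds.

in the forward direction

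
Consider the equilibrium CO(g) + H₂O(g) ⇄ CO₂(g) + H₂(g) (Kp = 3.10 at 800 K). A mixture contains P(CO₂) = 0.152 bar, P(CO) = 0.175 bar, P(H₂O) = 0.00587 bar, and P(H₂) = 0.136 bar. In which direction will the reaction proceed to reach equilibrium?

in the reverse direction

Qp = P(CO₂)·P(H₂) / (P(CO)·P(H₂O)) = (0.152)·(0.136) / ((0.175)·(0.00587)) = 20.1
Qp = 20.1 > Kp = 3.10, so the reverse reaction proceeds.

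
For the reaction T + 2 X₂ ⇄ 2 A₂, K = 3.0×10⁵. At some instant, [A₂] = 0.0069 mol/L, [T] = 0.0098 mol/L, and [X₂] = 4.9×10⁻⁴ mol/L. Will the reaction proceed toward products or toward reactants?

Q = [A₂]² / ([T]·[X₂]²) = (0.0069)² / ((0.0098)·(4.9×10⁻⁴)²) = 20000
Q = 20000 < K = 3.0×10⁵, so the forward reaction proceeds.

forward (toward products)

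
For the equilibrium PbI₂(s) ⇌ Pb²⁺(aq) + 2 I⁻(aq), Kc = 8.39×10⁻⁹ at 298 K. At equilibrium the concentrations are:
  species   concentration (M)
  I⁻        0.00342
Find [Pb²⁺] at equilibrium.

(PbI₂ is a pure solid — omitted from Kc.)
At equilibrium, Kc = [Pb²⁺]·[I⁻]² = 8.39×10⁻⁹.
([Pb²⁺])·(0.00342)² = 8.39×10⁻⁹
[Pb²⁺] = 7.17×10⁻⁴ M

[Pb²⁺] = 7.17×10⁻⁴ M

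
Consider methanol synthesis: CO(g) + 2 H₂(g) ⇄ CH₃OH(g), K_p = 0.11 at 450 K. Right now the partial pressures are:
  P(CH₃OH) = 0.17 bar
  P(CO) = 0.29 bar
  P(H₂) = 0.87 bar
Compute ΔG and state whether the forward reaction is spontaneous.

Q_p = P(CH₃OH) / (P(CO)·P(H₂)²) = (0.17) / ((0.29)·(0.87)²) = 0.774
ΔG = RT ln(Q_p/K_p) = (8.314 J mol⁻¹ K⁻¹)(450 K) × ln(0.774/0.11)
   = (3.741 kJ/mol)(1.951) = 7.30 kJ/mol
ΔG > 0, so the forward reaction is non-spontaneous (proceeds in reverse).

ΔG = 7.30 kJ/mol; the forward reaction is non-spontaneous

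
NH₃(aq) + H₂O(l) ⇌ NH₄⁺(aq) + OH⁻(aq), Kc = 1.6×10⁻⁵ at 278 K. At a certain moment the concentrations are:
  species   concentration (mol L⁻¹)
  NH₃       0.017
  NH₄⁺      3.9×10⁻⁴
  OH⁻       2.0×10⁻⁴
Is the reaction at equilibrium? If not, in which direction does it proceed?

(H₂O is a pure liquid — omitted from Qc.)
Qc = [NH₄⁺]·[OH⁻] / [NH₃] = (3.9×10⁻⁴)·(2.0×10⁻⁴) / (0.017) = 4.6×10⁻⁶
Qc = 4.6×10⁻⁶ < Kc = 1.6×10⁻⁵, so the forward reaction proceeds.

to the right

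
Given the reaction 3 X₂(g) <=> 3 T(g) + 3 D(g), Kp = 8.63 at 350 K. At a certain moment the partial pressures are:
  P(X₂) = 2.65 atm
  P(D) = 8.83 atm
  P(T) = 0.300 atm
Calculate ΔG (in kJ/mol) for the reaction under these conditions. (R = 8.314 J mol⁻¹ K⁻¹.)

ΔG = -6.27 kJ/mol

Qp = P(T)³·P(D)³ / P(X₂)³ = (0.300)³·(8.83)³ / (2.65)³ = 0.999
ΔG = RT ln(Qp/Kp) = (8.314 J mol⁻¹ K⁻¹)(350 K) × ln(0.999/8.63)
   = (2.910 kJ/mol)(-2.156) = -6.27 kJ/mol
ΔG < 0, so the forward reaction is spontaneous (proceeds forward).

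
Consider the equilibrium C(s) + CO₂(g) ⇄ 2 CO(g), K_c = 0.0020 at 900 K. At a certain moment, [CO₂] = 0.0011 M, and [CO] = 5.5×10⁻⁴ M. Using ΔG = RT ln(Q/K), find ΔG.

ΔG = -14.8 kJ/mol

(C is a pure solid — omitted from Q_c.)
Q_c = [CO]² / [CO₂] = (5.5×10⁻⁴)² / (0.0011) = 2.75×10⁻⁴
ΔG = RT ln(Q_c/K_c) = (8.314 J mol⁻¹ K⁻¹)(900 K) × ln(2.75×10⁻⁴/0.0020)
   = (7.483 kJ/mol)(-1.984) = -14.8 kJ/mol
ΔG < 0, so the forward reaction is spontaneous (proceeds forward).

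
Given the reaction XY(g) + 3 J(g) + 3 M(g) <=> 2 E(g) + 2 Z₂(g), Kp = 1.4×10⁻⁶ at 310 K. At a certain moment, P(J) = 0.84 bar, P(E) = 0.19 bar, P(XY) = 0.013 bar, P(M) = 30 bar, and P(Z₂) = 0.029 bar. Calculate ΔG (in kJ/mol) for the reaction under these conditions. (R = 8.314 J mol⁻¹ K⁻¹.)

Qp = P(E)²·P(Z₂)² / (P(XY)·P(J)³·P(M)³) = (0.19)²·(0.029)² / ((0.013)·(0.84)³·(30)³) = 1.46×10⁻⁷
ΔG = RT ln(Qp/Kp) = (8.314 J mol⁻¹ K⁻¹)(310 K) × ln(1.46×10⁻⁷/1.4×10⁻⁶)
   = (2.577 kJ/mol)(-2.261) = -5.83 kJ/mol
ΔG < 0, so the forward reaction is spontaneous (proceeds forward).

ΔG = -5.83 kJ/mol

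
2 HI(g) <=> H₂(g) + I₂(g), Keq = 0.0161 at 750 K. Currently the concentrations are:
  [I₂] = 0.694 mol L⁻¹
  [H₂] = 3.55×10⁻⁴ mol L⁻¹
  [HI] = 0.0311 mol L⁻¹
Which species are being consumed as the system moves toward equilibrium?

Q = [H₂]·[I₂] / [HI]² = (3.55×10⁻⁴)·(0.694) / (0.0311)² = 0.255
Q = 0.255 > Keq = 0.0161: net reverse reaction.

H₂, I₂ (products)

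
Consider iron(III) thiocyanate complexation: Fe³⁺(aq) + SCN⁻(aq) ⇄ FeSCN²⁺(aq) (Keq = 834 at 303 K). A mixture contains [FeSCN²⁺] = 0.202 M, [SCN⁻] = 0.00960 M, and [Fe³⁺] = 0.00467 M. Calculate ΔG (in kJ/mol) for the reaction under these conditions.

Q = [FeSCN²⁺] / ([Fe³⁺]·[SCN⁻]) = (0.202) / ((0.00467)·(0.00960)) = 4510
ΔG = RT ln(Q/Keq) = (8.314 J mol⁻¹ K⁻¹)(303 K) × ln(4510/834)
   = (2.519 kJ/mol)(1.688) = 4.25 kJ/mol
ΔG > 0, so the forward reaction is non-spontaneous (proceeds in reverse).

ΔG = 4.25 kJ/mol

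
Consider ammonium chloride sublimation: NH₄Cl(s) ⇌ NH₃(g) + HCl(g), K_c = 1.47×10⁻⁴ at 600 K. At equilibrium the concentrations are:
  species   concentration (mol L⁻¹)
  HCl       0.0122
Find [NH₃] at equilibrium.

[NH₃] = 0.0120 mol L⁻¹

(NH₄Cl is a pure solid — omitted from K_c.)
At equilibrium, K_c = [NH₃]·[HCl] = 1.47×10⁻⁴.
([NH₃])·(0.0122) = 1.47×10⁻⁴
[NH₃] = 0.0120 mol L⁻¹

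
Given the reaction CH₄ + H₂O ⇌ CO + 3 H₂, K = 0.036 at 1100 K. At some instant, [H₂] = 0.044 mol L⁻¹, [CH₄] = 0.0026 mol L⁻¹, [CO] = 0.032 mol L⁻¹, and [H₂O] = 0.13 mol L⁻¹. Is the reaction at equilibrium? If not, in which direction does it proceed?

forward (toward products)

Q = [CO]·[H₂]³ / ([CH₄]·[H₂O]) = (0.032)·(0.044)³ / ((0.0026)·(0.13)) = 0.0081
Q = 0.0081 < K = 0.036, so the forward reaction proceeds.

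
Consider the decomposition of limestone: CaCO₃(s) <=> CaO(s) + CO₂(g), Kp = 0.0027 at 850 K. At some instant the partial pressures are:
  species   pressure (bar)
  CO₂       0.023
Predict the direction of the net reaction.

in the reverse direction

(CaCO₃, CaO are pure solids — omitted from Qp.)
Qp = P(CO₂) = 0.023
Qp = 0.023 > Kp = 0.0027, so the reverse reaction proceeds.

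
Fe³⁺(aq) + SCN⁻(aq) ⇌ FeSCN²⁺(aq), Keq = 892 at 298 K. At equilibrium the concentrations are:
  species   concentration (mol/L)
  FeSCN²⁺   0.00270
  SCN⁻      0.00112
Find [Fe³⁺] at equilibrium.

[Fe³⁺] = 0.00270 mol/L

At equilibrium, Keq = [FeSCN²⁺] / ([Fe³⁺]·[SCN⁻]) = 892.
(0.00270) / (([Fe³⁺])·(0.00112)) = 892
[Fe³⁺] = 0.00270 mol/L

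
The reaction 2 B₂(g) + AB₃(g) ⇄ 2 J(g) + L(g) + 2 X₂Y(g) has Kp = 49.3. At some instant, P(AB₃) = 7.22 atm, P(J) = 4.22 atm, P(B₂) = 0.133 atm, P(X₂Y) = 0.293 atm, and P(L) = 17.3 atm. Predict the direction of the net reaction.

Qp = P(J)²·P(L)·P(X₂Y)² / (P(B₂)²·P(AB₃)) = (4.22)²·(17.3)·(0.293)² / ((0.133)²·(7.22)) = 207
Qp = 207 > Kp = 49.3, so the reverse reaction proceeds.

in the reverse direction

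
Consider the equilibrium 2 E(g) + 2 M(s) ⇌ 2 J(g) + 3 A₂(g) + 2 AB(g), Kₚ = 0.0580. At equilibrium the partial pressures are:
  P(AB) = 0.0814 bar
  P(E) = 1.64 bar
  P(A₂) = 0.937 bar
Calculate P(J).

P(J) = 5.35 bar

(M is a pure solid — omitted from Kₚ.)
At equilibrium, Kₚ = P(J)²·P(A₂)³·P(AB)² / P(E)² = 0.0580.
(P(J))²·(0.937)³·(0.0814)² / (1.64)² = 0.0580
P(J)² = 28.6 ⇒ P(J) = 5.35 bar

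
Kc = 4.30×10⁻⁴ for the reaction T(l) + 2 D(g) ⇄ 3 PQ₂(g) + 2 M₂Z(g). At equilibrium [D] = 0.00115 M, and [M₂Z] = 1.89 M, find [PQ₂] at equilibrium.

(T is a pure liquid — omitted from Kc.)
At equilibrium, Kc = [PQ₂]³·[M₂Z]² / [D]² = 4.30×10⁻⁴.
([PQ₂])³·(1.89)² / (0.00115)² = 4.30×10⁻⁴
[PQ₂]³ = 1.59×10⁻¹⁰ ⇒ [PQ₂] = 5.42×10⁻⁴ M

[PQ₂] = 5.42×10⁻⁴ M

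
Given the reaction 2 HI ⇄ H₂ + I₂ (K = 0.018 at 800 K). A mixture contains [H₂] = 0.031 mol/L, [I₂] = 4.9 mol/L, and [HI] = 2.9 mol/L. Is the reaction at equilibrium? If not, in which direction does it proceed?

no net change (already at equilibrium)

Q = [H₂]·[I₂] / [HI]² = (0.031)·(4.9) / (2.9)² = 0.018
Q = 0.018 = K, so the system is already at equilibrium.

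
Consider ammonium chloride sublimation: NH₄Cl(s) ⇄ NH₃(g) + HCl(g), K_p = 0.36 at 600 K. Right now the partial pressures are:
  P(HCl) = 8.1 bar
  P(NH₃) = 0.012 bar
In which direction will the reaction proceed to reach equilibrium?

toward products

(NH₄Cl is a pure solid — omitted from Q_p.)
Q_p = P(NH₃)·P(HCl) = (0.012)·(8.1) = 0.097
Q_p = 0.097 < K_p = 0.36, so the forward reaction proceeds.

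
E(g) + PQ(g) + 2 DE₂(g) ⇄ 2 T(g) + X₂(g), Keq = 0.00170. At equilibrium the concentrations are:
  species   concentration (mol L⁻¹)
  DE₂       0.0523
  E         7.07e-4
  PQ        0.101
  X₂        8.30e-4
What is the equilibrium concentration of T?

At equilibrium, Keq = [T]²·[X₂] / ([E]·[PQ]·[DE₂]²) = 0.00170.
([T])²·(8.30e-4) / ((7.07e-4)·(0.101)·(0.0523)²) = 0.00170
[T]² = 4.00e-7 ⇒ [T] = 6.32e-4 mol L⁻¹

[T] = 6.32e-4 mol L⁻¹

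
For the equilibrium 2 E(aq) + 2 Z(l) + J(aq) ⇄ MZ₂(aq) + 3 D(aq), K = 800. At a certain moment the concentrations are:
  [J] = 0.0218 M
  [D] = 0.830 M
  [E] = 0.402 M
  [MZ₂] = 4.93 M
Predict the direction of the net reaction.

at equilibrium

(Z is a pure liquid — omitted from Q.)
Q = [MZ₂]·[D]³ / ([E]²·[J]) = (4.93)·(0.830)³ / ((0.402)²·(0.0218)) = 800
Q = 800 = K, so the system is already at equilibrium.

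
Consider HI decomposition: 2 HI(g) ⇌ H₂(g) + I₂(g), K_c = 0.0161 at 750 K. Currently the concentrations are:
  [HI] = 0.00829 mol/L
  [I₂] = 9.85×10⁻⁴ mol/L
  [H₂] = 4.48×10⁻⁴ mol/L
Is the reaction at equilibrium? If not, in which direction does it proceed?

forward (toward products)

Q_c = [H₂]·[I₂] / [HI]² = (4.48×10⁻⁴)·(9.85×10⁻⁴) / (0.00829)² = 0.00642
Q_c = 0.00642 < K_c = 0.0161, so the forward reaction proceeds.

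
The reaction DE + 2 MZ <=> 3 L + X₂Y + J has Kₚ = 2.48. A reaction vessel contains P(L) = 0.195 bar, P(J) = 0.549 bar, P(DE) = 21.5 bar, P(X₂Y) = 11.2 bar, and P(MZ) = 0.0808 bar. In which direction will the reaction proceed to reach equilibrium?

toward products

Qₚ = P(L)³·P(X₂Y)·P(J) / (P(DE)·P(MZ)²) = (0.195)³·(11.2)·(0.549) / ((21.5)·(0.0808)²) = 0.325
Qₚ = 0.325 < Kₚ = 2.48, so the forward reaction proceeds.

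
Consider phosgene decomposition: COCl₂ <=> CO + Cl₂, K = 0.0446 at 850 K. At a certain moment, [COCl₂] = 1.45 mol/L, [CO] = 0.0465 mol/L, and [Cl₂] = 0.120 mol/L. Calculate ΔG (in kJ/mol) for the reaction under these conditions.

Q = [CO]·[Cl₂] / [COCl₂] = (0.0465)·(0.120) / (1.45) = 0.00385
ΔG = RT ln(Q/K) = (8.314 J mol⁻¹ K⁻¹)(850 K) × ln(0.00385/0.0446)
   = (7.067 kJ/mol)(-2.450) = -17.3 kJ/mol
ΔG < 0, so the forward reaction is spontaneous (proceeds forward).

ΔG = -17.3 kJ/mol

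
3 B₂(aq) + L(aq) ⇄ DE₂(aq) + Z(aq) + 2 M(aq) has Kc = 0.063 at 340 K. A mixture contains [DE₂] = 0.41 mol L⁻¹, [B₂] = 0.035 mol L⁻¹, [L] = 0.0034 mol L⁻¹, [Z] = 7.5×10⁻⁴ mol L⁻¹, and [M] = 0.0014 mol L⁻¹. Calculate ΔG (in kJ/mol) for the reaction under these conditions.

ΔG = -7.70 kJ/mol

Qc = [DE₂]·[Z]·[M]² / ([B₂]³·[L]) = (0.41)·(7.5×10⁻⁴)·(0.0014)² / ((0.035)³·(0.0034)) = 0.00413
ΔG = RT ln(Qc/Kc) = (8.314 J mol⁻¹ K⁻¹)(340 K) × ln(0.00413/0.063)
   = (2.827 kJ/mol)(-2.725) = -7.70 kJ/mol
ΔG < 0, so the forward reaction is spontaneous (proceeds forward).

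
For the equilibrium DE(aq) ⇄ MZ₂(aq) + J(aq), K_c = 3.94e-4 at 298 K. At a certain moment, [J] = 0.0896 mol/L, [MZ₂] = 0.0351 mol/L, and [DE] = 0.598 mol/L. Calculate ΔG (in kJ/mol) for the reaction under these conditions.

Q_c = [MZ₂]·[J] / [DE] = (0.0351)·(0.0896) / (0.598) = 0.00526
ΔG = RT ln(Q_c/K_c) = (8.314 J mol⁻¹ K⁻¹)(298 K) × ln(0.00526/3.94e-4)
   = (2.478 kJ/mol)(2.592) = 6.42 kJ/mol
ΔG > 0, so the forward reaction is non-spontaneous (proceeds in reverse).

ΔG = 6.42 kJ/mol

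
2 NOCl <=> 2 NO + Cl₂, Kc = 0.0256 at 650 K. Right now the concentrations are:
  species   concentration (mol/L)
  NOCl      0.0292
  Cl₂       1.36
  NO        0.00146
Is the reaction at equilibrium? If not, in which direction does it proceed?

toward products

Qc = [NO]²·[Cl₂] / [NOCl]² = (0.00146)²·(1.36) / (0.0292)² = 0.00340
Qc = 0.00340 < Kc = 0.0256, so the forward reaction proceeds.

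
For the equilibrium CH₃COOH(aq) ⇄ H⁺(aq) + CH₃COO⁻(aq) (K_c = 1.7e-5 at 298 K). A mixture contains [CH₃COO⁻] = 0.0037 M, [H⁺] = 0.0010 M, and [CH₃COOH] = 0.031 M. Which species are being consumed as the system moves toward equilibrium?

Q_c = [H⁺]·[CH₃COO⁻] / [CH₃COOH] = (0.0010)·(0.0037) / (0.031) = 1.2e-4
Q_c = 1.2e-4 > K_c = 1.7e-5: net reverse reaction.

H⁺, CH₃COO⁻ (products)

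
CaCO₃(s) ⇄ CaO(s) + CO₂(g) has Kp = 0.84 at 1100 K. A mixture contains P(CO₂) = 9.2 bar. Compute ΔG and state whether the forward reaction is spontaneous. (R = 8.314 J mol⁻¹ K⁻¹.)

(CaCO₃, CaO are pure solids — omitted from Qp.)
Qp = P(CO₂) = 9.20
ΔG = RT ln(Qp/Kp) = (8.314 J mol⁻¹ K⁻¹)(1100 K) × ln(9.20/0.84)
   = (9.145 kJ/mol)(2.394) = 21.9 kJ/mol
ΔG > 0, so the forward reaction is non-spontaneous (proceeds in reverse).

ΔG = 21.9 kJ/mol; the forward reaction is non-spontaneous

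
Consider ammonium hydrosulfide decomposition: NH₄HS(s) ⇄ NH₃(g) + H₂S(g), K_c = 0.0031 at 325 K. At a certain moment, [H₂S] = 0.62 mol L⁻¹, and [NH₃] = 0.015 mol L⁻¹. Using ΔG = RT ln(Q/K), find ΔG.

(NH₄HS is a pure solid — omitted from Q_c.)
Q_c = [NH₃]·[H₂S] = (0.015)·(0.62) = 0.00930
ΔG = RT ln(Q_c/K_c) = (8.314 J mol⁻¹ K⁻¹)(325 K) × ln(0.00930/0.0031)
   = (2.702 kJ/mol)(1.099) = 2.97 kJ/mol
ΔG > 0, so the forward reaction is non-spontaneous (proceeds in reverse).

ΔG = 2.97 kJ/mol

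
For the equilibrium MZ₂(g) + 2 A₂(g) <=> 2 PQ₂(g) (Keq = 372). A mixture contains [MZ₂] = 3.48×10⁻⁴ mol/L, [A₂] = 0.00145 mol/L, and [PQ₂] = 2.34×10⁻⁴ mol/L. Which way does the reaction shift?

Q = [PQ₂]² / ([MZ₂]·[A₂]²) = (2.34×10⁻⁴)² / ((3.48×10⁻⁴)·(0.00145)²) = 74.8
Q = 74.8 < Keq = 372, so the forward reaction proceeds.

in the forward direction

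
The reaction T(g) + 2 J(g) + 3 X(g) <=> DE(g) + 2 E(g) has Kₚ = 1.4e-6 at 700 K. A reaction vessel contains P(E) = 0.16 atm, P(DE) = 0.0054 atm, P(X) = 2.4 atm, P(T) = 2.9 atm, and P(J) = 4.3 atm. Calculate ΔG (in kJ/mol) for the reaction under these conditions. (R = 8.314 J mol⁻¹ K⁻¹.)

ΔG = -11.7 kJ/mol

Qₚ = P(DE)·P(E)² / (P(T)·P(J)²·P(X)³) = (0.0054)·(0.16)² / ((2.9)·(4.3)²·(2.4)³) = 1.86e-7
ΔG = RT ln(Qₚ/Kₚ) = (8.314 J mol⁻¹ K⁻¹)(700 K) × ln(1.86e-7/1.4e-6)
   = (5.820 kJ/mol)(-2.018) = -11.7 kJ/mol
ΔG < 0, so the forward reaction is spontaneous (proceeds forward).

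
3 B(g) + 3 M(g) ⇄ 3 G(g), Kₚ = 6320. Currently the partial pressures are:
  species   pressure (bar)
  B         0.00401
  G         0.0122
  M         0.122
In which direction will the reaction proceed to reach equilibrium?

Qₚ = P(G)³ / (P(B)³·P(M)³) = (0.0122)³ / ((0.00401)³·(0.122)³) = 15500
Qₚ = 15500 > Kₚ = 6320, so the reverse reaction proceeds.

to the left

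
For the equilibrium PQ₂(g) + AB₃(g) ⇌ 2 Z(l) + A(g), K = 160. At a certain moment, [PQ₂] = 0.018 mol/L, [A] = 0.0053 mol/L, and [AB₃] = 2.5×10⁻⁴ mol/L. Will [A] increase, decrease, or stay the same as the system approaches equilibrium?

decrease

(Z is a pure liquid — omitted from Q.)
Q = [A] / ([PQ₂]·[AB₃]) = (0.0053) / ((0.018)·(2.5×10⁻⁴)) = 1200
Q = 1200 > K = 160: net reverse reaction.
A is a product, so it decreases.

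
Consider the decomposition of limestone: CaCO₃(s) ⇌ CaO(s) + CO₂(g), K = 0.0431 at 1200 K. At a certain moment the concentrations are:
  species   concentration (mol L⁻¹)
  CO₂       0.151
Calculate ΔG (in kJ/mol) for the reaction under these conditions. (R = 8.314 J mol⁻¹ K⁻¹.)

ΔG = 12.5 kJ/mol

(CaCO₃, CaO are pure solids — omitted from Q.)
Q = [CO₂] = 0.151
ΔG = RT ln(Q/K) = (8.314 J mol⁻¹ K⁻¹)(1200 K) × ln(0.151/0.0431)
   = (9.977 kJ/mol)(1.254) = 12.5 kJ/mol
ΔG > 0, so the forward reaction is non-spontaneous (proceeds in reverse).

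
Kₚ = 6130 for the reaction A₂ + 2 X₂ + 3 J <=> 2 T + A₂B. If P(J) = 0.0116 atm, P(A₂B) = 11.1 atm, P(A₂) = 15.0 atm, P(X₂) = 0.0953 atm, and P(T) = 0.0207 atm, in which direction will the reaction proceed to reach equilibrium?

Qₚ = P(T)²·P(A₂B) / (P(A₂)·P(X₂)²·P(J)³) = (0.0207)²·(11.1) / ((15.0)·(0.0953)²·(0.0116)³) = 22400
Qₚ = 22400 > Kₚ = 6130, so the reverse reaction proceeds.

in the reverse direction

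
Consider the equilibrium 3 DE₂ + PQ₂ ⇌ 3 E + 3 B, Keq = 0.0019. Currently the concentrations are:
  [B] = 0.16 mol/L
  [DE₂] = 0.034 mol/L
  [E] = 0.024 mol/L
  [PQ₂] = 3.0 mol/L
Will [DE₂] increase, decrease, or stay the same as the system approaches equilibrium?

decrease

Q = [E]³·[B]³ / ([DE₂]³·[PQ₂]) = (0.024)³·(0.16)³ / ((0.034)³·(3.0)) = 4.8e-4
Q = 4.8e-4 < Keq = 0.0019: net forward reaction.
DE₂ is a reactant, so it decreases.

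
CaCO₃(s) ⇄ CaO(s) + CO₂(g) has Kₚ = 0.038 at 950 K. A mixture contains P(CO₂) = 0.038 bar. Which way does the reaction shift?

(CaCO₃, CaO are pure solids — omitted from Qₚ.)
Qₚ = P(CO₂) = 0.038
Qₚ = 0.038 = Kₚ, so the system is already at equilibrium.

no net change (already at equilibrium)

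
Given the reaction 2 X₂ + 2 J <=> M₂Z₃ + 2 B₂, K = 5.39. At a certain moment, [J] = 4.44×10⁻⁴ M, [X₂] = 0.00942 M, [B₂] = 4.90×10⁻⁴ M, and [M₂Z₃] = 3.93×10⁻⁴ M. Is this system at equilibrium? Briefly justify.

yes, at equilibrium

Q = [M₂Z₃]·[B₂]² / ([X₂]²·[J]²) = (3.93×10⁻⁴)·(4.90×10⁻⁴)² / ((0.00942)²·(4.44×10⁻⁴)²) = 5.39
Q = 5.39 = K; the system is at equilibrium.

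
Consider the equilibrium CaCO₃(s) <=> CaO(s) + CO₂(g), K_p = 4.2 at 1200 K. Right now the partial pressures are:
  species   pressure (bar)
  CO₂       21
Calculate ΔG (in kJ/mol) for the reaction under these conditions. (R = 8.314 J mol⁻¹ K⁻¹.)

ΔG = 16.1 kJ/mol

(CaCO₃, CaO are pure solids — omitted from Q_p.)
Q_p = P(CO₂) = 21.0
ΔG = RT ln(Q_p/K_p) = (8.314 J mol⁻¹ K⁻¹)(1200 K) × ln(21.0/4.2)
   = (9.977 kJ/mol)(1.609) = 16.1 kJ/mol
ΔG > 0, so the forward reaction is non-spontaneous (proceeds in reverse).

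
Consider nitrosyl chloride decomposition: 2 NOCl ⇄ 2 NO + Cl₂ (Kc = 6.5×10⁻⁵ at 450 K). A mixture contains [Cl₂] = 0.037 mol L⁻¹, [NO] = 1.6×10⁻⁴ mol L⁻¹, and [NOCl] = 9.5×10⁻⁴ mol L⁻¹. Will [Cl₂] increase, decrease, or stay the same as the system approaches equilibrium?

decrease

Qc = [NO]²·[Cl₂] / [NOCl]² = (1.6×10⁻⁴)²·(0.037) / (9.5×10⁻⁴)² = 0.0010
Qc = 0.0010 > Kc = 6.5×10⁻⁵: net reverse reaction.
Cl₂ is a product, so it decreases.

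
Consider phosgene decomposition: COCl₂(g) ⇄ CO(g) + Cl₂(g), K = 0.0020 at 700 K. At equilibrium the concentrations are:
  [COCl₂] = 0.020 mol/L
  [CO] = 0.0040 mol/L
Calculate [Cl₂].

At equilibrium, K = [CO]·[Cl₂] / [COCl₂] = 0.0020.
(0.0040)·([Cl₂]) / (0.020) = 0.0020
[Cl₂] = 0.0100 = 0.010 mol/L

[Cl₂] = 0.010 mol/L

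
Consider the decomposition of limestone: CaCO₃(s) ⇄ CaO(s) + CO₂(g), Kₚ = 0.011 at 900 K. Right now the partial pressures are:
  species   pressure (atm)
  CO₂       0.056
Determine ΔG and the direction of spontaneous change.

(CaCO₃, CaO are pure solids — omitted from Qₚ.)
Qₚ = P(CO₂) = 0.0560
ΔG = RT ln(Qₚ/Kₚ) = (8.314 J mol⁻¹ K⁻¹)(900 K) × ln(0.0560/0.011)
   = (7.483 kJ/mol)(1.627) = 12.2 kJ/mol
ΔG > 0, so the forward reaction is non-spontaneous (proceeds in reverse).

ΔG = 12.2 kJ/mol; the forward reaction is non-spontaneous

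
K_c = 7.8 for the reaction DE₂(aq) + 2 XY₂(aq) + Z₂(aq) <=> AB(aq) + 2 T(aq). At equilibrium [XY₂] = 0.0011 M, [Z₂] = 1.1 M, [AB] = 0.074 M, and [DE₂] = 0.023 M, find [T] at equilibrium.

[T] = 0.0018 M

At equilibrium, K_c = [AB]·[T]² / ([DE₂]·[XY₂]²·[Z₂]) = 7.8.
(0.074)·([T])² / ((0.023)·(0.0011)²·(1.1)) = 7.8
[T]² = 3.23×10⁻⁶ ⇒ [T] = 0.0018 M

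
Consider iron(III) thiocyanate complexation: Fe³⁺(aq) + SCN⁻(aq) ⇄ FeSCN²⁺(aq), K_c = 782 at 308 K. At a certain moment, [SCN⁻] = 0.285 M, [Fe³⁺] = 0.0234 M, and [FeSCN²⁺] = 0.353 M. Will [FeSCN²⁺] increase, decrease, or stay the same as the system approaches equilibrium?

increase

Q_c = [FeSCN²⁺] / ([Fe³⁺]·[SCN⁻]) = (0.353) / ((0.0234)·(0.285)) = 52.9
Q_c = 52.9 < K_c = 782: net forward reaction.
FeSCN²⁺ is a product, so it increases.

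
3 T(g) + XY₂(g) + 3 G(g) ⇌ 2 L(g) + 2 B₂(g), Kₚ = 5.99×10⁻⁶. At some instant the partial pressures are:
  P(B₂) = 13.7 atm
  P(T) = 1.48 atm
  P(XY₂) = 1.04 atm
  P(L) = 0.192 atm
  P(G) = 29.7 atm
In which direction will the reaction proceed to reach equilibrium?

Qₚ = P(L)²·P(B₂)² / (P(T)³·P(XY₂)·P(G)³) = (0.192)²·(13.7)² / ((1.48)³·(1.04)·(29.7)³) = 7.83×10⁻⁵
Qₚ = 7.83×10⁻⁵ > Kₚ = 5.99×10⁻⁶, so the reverse reaction proceeds.

toward reactants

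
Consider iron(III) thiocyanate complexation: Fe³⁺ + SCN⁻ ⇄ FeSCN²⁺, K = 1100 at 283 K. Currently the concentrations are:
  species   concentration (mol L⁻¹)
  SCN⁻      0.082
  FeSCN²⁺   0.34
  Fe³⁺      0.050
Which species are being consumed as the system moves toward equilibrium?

Fe³⁺, SCN⁻ (reactants)

Q = [FeSCN²⁺] / ([Fe³⁺]·[SCN⁻]) = (0.34) / ((0.050)·(0.082)) = 83
Q = 83 < K = 1100: net forward reaction.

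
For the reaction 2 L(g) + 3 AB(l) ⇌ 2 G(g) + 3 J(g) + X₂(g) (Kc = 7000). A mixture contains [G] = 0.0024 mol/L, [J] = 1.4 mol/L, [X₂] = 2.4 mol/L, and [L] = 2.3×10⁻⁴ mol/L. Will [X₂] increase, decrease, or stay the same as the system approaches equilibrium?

increase

(AB is a pure liquid — omitted from Qc.)
Qc = [G]²·[J]³·[X₂] / [L]² = (0.0024)²·(1.4)³·(2.4) / (2.3×10⁻⁴)² = 720
Qc = 720 < Kc = 7000: net forward reaction.
X₂ is a product, so it increases.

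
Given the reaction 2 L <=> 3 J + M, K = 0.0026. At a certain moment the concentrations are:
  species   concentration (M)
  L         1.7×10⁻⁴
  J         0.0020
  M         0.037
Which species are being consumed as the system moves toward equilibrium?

Q = [J]³·[M] / [L]² = (0.0020)³·(0.037) / (1.7×10⁻⁴)² = 0.010
Q = 0.010 > K = 0.0026: net reverse reaction.

J, M (products)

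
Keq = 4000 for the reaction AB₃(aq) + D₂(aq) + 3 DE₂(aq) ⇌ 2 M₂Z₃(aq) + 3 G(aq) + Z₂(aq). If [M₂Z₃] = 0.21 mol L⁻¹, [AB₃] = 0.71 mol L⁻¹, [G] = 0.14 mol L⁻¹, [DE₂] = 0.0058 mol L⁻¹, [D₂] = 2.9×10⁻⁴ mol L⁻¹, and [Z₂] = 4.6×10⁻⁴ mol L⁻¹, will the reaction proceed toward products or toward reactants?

toward products

Q = [M₂Z₃]²·[G]³·[Z₂] / ([AB₃]·[D₂]·[DE₂]³) = (0.21)²·(0.14)³·(4.6×10⁻⁴) / ((0.71)·(2.9×10⁻⁴)·(0.0058)³) = 1400
Q = 1400 < Keq = 4000, so the forward reaction proceeds.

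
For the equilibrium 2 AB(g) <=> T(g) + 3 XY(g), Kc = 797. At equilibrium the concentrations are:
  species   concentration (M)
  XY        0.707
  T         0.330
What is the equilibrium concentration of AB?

[AB] = 0.0121 M

At equilibrium, Kc = [T]·[XY]³ / [AB]² = 797.
(0.330)·(0.707)³ / ([AB])² = 797
[AB]² = 1.46e-4 ⇒ [AB] = 0.0121 M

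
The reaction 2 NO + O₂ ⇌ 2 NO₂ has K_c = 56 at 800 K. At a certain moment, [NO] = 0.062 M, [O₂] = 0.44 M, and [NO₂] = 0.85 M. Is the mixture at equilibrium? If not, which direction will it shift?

no; Q > K, reaction proceeds in reverse

Q_c = [NO₂]² / ([NO]²·[O₂]) = (0.85)² / ((0.062)²·(0.44)) = 430
Q_c = 430 > K_c = 56: net reverse reaction.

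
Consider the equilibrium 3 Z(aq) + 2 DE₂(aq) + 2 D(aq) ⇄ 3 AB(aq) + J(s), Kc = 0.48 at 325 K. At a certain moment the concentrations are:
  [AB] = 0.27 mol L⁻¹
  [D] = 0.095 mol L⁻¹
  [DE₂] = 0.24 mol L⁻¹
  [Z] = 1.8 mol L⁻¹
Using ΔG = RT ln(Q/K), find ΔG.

ΔG = 7.04 kJ/mol

(J is a pure solid — omitted from Qc.)
Qc = [AB]³ / ([Z]³·[DE₂]²·[D]²) = (0.27)³ / ((1.8)³·(0.24)²·(0.095)²) = 6.49
ΔG = RT ln(Qc/Kc) = (8.314 J mol⁻¹ K⁻¹)(325 K) × ln(6.49/0.48)
   = (2.702 kJ/mol)(2.604) = 7.04 kJ/mol
ΔG > 0, so the forward reaction is non-spontaneous (proceeds in reverse).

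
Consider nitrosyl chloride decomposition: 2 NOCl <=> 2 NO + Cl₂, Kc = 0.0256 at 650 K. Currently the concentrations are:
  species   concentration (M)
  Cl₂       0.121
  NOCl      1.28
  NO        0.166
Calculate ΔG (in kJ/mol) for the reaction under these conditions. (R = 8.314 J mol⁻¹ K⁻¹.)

Qc = [NO]²·[Cl₂] / [NOCl]² = (0.166)²·(0.121) / (1.28)² = 0.00204
ΔG = RT ln(Qc/Kc) = (8.314 J mol⁻¹ K⁻¹)(650 K) × ln(0.00204/0.0256)
   = (5.404 kJ/mol)(-2.530) = -13.7 kJ/mol
ΔG < 0, so the forward reaction is spontaneous (proceeds forward).

ΔG = -13.7 kJ/mol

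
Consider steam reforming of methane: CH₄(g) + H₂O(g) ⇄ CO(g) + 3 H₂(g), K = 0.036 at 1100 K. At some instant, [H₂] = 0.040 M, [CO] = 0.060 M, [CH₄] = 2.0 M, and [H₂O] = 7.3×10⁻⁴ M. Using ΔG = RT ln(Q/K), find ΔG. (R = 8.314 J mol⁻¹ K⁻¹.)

ΔG = -23.9 kJ/mol

Q = [CO]·[H₂]³ / ([CH₄]·[H₂O]) = (0.060)·(0.040)³ / ((2.0)·(7.3×10⁻⁴)) = 0.00263
ΔG = RT ln(Q/K) = (8.314 J mol⁻¹ K⁻¹)(1100 K) × ln(0.00263/0.036)
   = (9.145 kJ/mol)(-2.617) = -23.9 kJ/mol
ΔG < 0, so the forward reaction is spontaneous (proceeds forward).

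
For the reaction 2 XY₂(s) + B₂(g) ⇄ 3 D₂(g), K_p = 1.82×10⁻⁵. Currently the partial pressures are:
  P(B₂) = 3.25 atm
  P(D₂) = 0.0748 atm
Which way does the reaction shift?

in the reverse direction

(XY₂ is a pure solid — omitted from Q_p.)
Q_p = P(D₂)³ / P(B₂) = (0.0748)³ / (3.25) = 1.29×10⁻⁴
Q_p = 1.29×10⁻⁴ > K_p = 1.82×10⁻⁵, so the reverse reaction proceeds.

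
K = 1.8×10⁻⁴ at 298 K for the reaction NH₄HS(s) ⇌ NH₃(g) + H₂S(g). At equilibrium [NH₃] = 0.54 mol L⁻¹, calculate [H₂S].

(NH₄HS is a pure solid — omitted from K.)
At equilibrium, K = [NH₃]·[H₂S] = 1.8×10⁻⁴.
(0.54)·([H₂S]) = 1.8×10⁻⁴
[H₂S] = 3.33×10⁻⁴ = 3.3×10⁻⁴ mol L⁻¹

[H₂S] = 3.3×10⁻⁴ mol L⁻¹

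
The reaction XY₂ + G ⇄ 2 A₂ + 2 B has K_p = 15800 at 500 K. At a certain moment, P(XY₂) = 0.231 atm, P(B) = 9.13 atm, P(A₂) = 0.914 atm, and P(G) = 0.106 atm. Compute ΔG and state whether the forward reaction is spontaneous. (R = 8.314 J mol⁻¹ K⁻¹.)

ΔG = -7.13 kJ/mol; the forward reaction is spontaneous

Q_p = P(A₂)²·P(B)² / (P(XY₂)·P(G)) = (0.914)²·(9.13)² / ((0.231)·(0.106)) = 2840
ΔG = RT ln(Q_p/K_p) = (8.314 J mol⁻¹ K⁻¹)(500 K) × ln(2840/15800)
   = (4.157 kJ/mol)(-1.716) = -7.13 kJ/mol
ΔG < 0, so the forward reaction is spontaneous (proceeds forward).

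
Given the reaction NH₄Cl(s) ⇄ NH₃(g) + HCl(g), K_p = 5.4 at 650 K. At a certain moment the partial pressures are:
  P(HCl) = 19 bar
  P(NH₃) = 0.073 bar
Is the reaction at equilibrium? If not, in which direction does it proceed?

(NH₄Cl is a pure solid — omitted from Q_p.)
Q_p = P(NH₃)·P(HCl) = (0.073)·(19) = 1.4
Q_p = 1.4 < K_p = 5.4, so the forward reaction proceeds.

forward (toward products)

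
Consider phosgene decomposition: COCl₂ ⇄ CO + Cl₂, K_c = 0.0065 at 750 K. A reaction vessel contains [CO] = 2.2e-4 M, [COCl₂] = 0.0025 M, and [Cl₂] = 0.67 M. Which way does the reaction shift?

Q_c = [CO]·[Cl₂] / [COCl₂] = (2.2e-4)·(0.67) / (0.0025) = 0.059
Q_c = 0.059 > K_c = 0.0065, so the reverse reaction proceeds.

in the reverse direction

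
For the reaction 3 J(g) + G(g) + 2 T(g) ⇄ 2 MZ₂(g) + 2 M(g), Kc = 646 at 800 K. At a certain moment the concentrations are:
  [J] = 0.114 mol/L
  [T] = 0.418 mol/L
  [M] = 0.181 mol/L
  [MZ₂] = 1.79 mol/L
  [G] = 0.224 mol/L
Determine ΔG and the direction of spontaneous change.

Qc = [MZ₂]²·[M]² / ([J]³·[G]·[T]²) = (1.79)²·(0.181)² / ((0.114)³·(0.224)·(0.418)²) = 1810
ΔG = RT ln(Qc/Kc) = (8.314 J mol⁻¹ K⁻¹)(800 K) × ln(1810/646)
   = (6.651 kJ/mol)(1.030) = 6.85 kJ/mol
ΔG > 0, so the forward reaction is non-spontaneous (proceeds in reverse).

ΔG = 6.85 kJ/mol; the forward reaction is non-spontaneous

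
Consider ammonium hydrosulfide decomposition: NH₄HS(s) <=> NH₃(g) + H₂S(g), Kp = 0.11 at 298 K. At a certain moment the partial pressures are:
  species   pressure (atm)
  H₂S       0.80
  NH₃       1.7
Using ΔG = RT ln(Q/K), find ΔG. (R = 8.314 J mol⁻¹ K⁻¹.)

ΔG = 6.23 kJ/mol

(NH₄HS is a pure solid — omitted from Qp.)
Qp = P(NH₃)·P(H₂S) = (1.7)·(0.80) = 1.36
ΔG = RT ln(Qp/Kp) = (8.314 J mol⁻¹ K⁻¹)(298 K) × ln(1.36/0.11)
   = (2.478 kJ/mol)(2.515) = 6.23 kJ/mol
ΔG > 0, so the forward reaction is non-spontaneous (proceeds in reverse).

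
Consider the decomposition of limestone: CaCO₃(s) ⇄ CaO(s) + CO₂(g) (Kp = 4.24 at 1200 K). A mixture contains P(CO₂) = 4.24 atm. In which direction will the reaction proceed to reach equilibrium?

(CaCO₃, CaO are pure solids — omitted from Qp.)
Qp = P(CO₂) = 4.24
Qp = 4.24 = Kp, so the system is already at equilibrium.

no net change (already at equilibrium)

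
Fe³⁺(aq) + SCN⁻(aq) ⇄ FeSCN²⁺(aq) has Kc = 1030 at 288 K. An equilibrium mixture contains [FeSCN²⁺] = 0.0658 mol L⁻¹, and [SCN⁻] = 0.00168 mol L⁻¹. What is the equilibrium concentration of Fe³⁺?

[Fe³⁺] = 0.0380 mol L⁻¹

At equilibrium, Kc = [FeSCN²⁺] / ([Fe³⁺]·[SCN⁻]) = 1030.
(0.0658) / (([Fe³⁺])·(0.00168)) = 1030
[Fe³⁺] = 0.0380 mol L⁻¹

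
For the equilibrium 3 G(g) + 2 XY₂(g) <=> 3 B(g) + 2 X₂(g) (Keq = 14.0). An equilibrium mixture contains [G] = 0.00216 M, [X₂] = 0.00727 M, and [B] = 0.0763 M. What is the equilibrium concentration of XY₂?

At equilibrium, Keq = [B]³·[X₂]² / ([G]³·[XY₂]²) = 14.0.
(0.0763)³·(0.00727)² / ((0.00216)³·([XY₂])²) = 14.0
[XY₂]² = 0.166 ⇒ [XY₂] = 0.408 M

[XY₂] = 0.408 M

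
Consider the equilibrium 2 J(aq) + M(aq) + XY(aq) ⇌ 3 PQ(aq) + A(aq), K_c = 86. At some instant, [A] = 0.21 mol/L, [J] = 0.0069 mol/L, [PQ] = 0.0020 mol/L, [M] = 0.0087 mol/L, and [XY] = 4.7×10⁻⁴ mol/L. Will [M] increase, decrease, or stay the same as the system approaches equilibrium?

decrease

Q_c = [PQ]³·[A] / ([J]²·[M]·[XY]) = (0.0020)³·(0.21) / ((0.0069)²·(0.0087)·(4.7×10⁻⁴)) = 8.6
Q_c = 8.6 < K_c = 86: net forward reaction.
M is a reactant, so it decreases.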